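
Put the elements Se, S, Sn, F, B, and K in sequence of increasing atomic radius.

F < B < S < Se < Sn < K

B is in period 2, group 13; F is in period 2, group 17; S is in period 3, group 16; K is in period 4, group 1; Se is in period 4, group 16; Sn is in period 5, group 14.
Atomic radius shrinks across a period as nuclear charge pulls the same shell inward, and grows down a group as new shells are added.
Here both period and group differ, so the two effects have to be weighed against each other.
B > F: B lies to the left of F in period 2, so the across-period effect alone puts B larger.
S > B: period and group pull opposite ways; the down-group shift dominates (103 vs 85 pm).
Se > S: Se sits below S in group 16, so the down-group effect alone puts Se larger.
Sn > Se: relative to Se, both the across-period and down-group shifts push Sn's atomic radius up.
K > Sn: period and group pull opposite ways; the across-period shift dominates (196 vs 140 pm).
For reference (pm): B 85, F 64, S 103, K 196, Se 116, Sn 140.
So from smallest to largest: F < B < S < Se < Sn < K.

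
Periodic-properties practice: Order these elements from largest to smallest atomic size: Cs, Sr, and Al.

Atomic radius shrinks across a period as nuclear charge pulls the same shell inward, and grows down a group as new shells are added.
These span different periods and groups, so the two trends combine.
Sr > Al: both effects reinforce here, so Sr is clearly the larger of the two.
Cs > Sr: both effects reinforce here, so Cs is clearly the larger of the two.
For reference (pm): Al 126, Sr 185, Cs 232.
So from largest to smallest: Cs > Sr > Al.

Cs > Sr > Al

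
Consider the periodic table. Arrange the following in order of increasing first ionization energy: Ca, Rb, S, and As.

Rb, Ca, As, S

S is in period 3, group 16; Ca is in period 4, group 2; As is in period 4, group 15; Rb is in period 5, group 1.
First ionization energy rises across a period (greater Z_eff holds electrons more tightly) and falls down a group (valence electrons are farther from the nucleus).
Neither a single period nor a single group — weigh both effects.
Ca > Rb: relative to Rb, both the across-period and down-group shifts push Ca's first ionization energy up.
As > Ca: both are in period 4; the period trend gives As the larger value.
S > As: both effects reinforce here, so S is clearly the higher of the two.
Approximate values (kJ/mol): S 1000, Ca 590, As 947, Rb 403.
So from lowest to highest: Rb < Ca < As < S.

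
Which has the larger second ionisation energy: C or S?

C

IE_2 is the cost of taking one more electron from the +1 cation: C⁺ still has 3 valence electrons; S⁺ still has 5 valence electrons.
All are still removing valence electrons, so compare the +1 ions as you would atoms: IE_2 generally rises across a period (higher Z_eff) and falls down a group (larger shell), subject to the usual subshell exceptions.
Valence configurations: C⁺ [He]2s²2p¹, S⁺ [Ne]3s²3p³.
Tabulated IE_2 (kJ/mol): C 2353, S 2252.
Putting it together, IE_2: S < C.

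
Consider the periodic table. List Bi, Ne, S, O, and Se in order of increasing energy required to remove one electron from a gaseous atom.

O is in period 2, group 16; Ne is in period 2, group 18; S is in period 3, group 16; Se is in period 4, group 16; Bi is in period 6, group 15.
Removing the outermost electron gets harder across a period and easier down a group.
Neither a single period nor a single group — weigh both effects.
Se > Bi: relative to Bi, both the across-period and down-group shifts push Se's first ionization energy up.
S > Se: S sits above Se in group 16, so the down-group effect alone puts S higher.
O > S: O sits above S in group 16, so the down-group effect alone puts O higher.
Ne > O: both are in period 2; the period trend gives Ne the larger value.
For reference (kJ/mol): O 1314, Ne 2081, S 1000, Se 941, Bi 703.
So from lowest to highest: Bi < Se < S < O < Ne.

Bi < Se < S < O < Ne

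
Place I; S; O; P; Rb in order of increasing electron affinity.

O is in period 2, group 16; P is in period 3, group 15; S is in period 3, group 16; Rb is in period 5, group 1; I is in period 5, group 17.
Electron affinity generally becomes more exothermic across a period toward the halogens and less exothermic down a group.
Here both period and group differ, so the two effects have to be weighed against each other.
P > Rb: relative to Rb, both the across-period and down-group shifts push P's electron affinity up.
O > P: relative to P, both the across-period and down-group shifts push O's electron affinity up.
S > O: this pair runs against the simple trend — see the exception note.
I > S: the two effects oppose for this pair; the across-period effect wins (295 vs 200 kJ/mol).
Note the exception: S has a higher electron affinity than O, contrary to the simple trend — the compact 2p subshell of O repels the added electron more than S's larger 3p does.
Tabulated electron affinity (kJ/mol): O 141, P 72, S 200, Rb 47, I 295.
So from lowest to highest: Rb < P < O < S < I.

Rb < P < O < S < I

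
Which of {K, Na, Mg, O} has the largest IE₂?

After 1 electron has been removed, what remains? K⁺ is the bare [Ar] core; Na⁺ is the bare [Ne] core; Mg⁺ still has 1 valence electron; O⁺ still has 5 valence electrons.
Usually core removal costs more than valence removal, but here the competition is close: a tightly held n=2 valence electron can cost more to remove than an n=3 core electron, so the actual values have to decide it.
Valence configurations: Mg⁺ [Ne]3s¹, O⁺ [He]2s²2p³.
Approximate IE_2 values (kJ/mol): K 3052, Na 4562, Mg 1451, O 3388.
Putting it together, IE_2: Mg < K < O < Na.

Na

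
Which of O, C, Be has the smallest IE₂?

IE_2 is the cost of taking one more electron from the +1 cation: O⁺ still has 5 valence electrons; C⁺ still has 3 valence electrons; Be⁺ still has 1 valence electron.
All are still removing valence electrons, so compare the +1 ions as you would atoms: IE_2 generally rises across a period (higher Z_eff) and falls down a group (larger shell), subject to the usual subshell exceptions.
Valence configurations: O⁺ [He]2s²2p³, C⁺ [He]2s²2p¹, Be⁺ [He]2s¹.
The numbers (kJ/mol): O 3388, C 2353, Be 1757.
So the second ionization energies run Be < C < O.

Be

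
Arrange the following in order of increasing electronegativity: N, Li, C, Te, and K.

K < Li < Te < C < N

Li is in period 2, group 1; C is in period 2, group 14; N is in period 2, group 15; K is in period 4, group 1; Te is in period 5, group 16.
Atoms toward the upper right of the periodic table pull bonding electrons most strongly.
Here both period and group differ, so the two effects have to be weighed against each other.
Li > K: Li sits above K in group 1, so the down-group effect alone puts Li higher.
Te > Li: the two effects oppose for this pair; the across-period effect wins (2.10 vs 0.98).
C > Te: the two effects oppose for this pair; the down-group effect wins (2.55 vs 2.10).
N > C: both are in period 2; the period trend gives N the larger value.
For reference (Pauling): Li 0.98, C 2.55, N 3.04, K 0.82, Te 2.10.
So from lowest to highest: K < Li < Te < C < N.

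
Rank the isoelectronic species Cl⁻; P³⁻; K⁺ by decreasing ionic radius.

All of these have 18 electrons, so size is governed by nuclear charge alone: the more protons, the stronger the pull on the same electron cloud, and the smaller the ion.
Nuclear charges: K⁺ (Z=19), Cl⁻ (Z=17), P³⁻ (Z=15).
Largest to smallest: P³⁻ > Cl⁻ > K⁺.

P³⁻ > Cl⁻ > K⁺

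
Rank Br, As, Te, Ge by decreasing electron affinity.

Br > Te > Ge > As

Ge is in period 4, group 14; As is in period 4, group 15; Br is in period 4, group 17; Te is in period 5, group 16.
Atoms with high Z_eff and room in the valence shell (especially the halogens) have the most exothermic electron affinities.
These span different periods and groups, so the two trends combine.
Ge > As: this pair runs against the simple trend — see the exception note.
Te > Ge: period and group pull opposite ways; the across-period shift dominates (190 vs 119 kJ/mol).
Br > Te: relative to Te, both the across-period and down-group shifts push Br's electron affinity up.
Note the exception: Ge has a higher electron affinity than As, contrary to the simple trend — adding an electron to As's half-filled 4p³ is unfavourable, so Ge (4p²) has the more exothermic EA.
For reference (kJ/mol): Ge 119, As 78, Br 325, Te 190.
So from highest to lowest: Br > Te > Ge > As.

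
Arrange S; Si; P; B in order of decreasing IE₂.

B > S > P > Si

IE_2 is the cost of taking one more electron from the +1 cation: S⁺ still has 5 valence electrons; Si⁺ still has 3 valence electrons; P⁺ still has 4 valence electrons; B⁺ still has 2 valence electrons.
All are still removing valence electrons, so compare the +1 ions as you would atoms: IE_2 generally rises across a period (higher Z_eff) and falls down a group (larger shell), subject to the usual subshell exceptions.
Valence configurations: S⁺ [Ne]3s²3p³, Si⁺ [Ne]3s²3p¹, P⁺ [Ne]3s²3p², B⁺ [He]2s².
The numbers (kJ/mol): S 2252, Si 1577, P 1907, B 2427.
Hence IE_2: Si < P < S < B.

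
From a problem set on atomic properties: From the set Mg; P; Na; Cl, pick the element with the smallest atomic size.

Cl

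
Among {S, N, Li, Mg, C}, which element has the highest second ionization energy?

After 1 electron has been removed, what remains? S⁺ still has 5 valence electrons; N⁺ still has 4 valence electrons; Li⁺ is the bare [He] core; Mg⁺ still has 1 valence electron; C⁺ still has 3 valence electrons.
Pulling an electron out of a noble-gas core costs far more than removing a remaining valence electron, so Li sits at the high end of IE_2.
Valence configurations: S⁺ [Ne]3s²3p³, N⁺ [He]2s²2p², Mg⁺ [Ne]3s¹, C⁺ [He]2s²2p¹.
The numbers (kJ/mol): S 2252, N 2856, Li 7298, Mg 1451, C 2353.
Putting it together, IE_2: Mg < S < C < N < Li.

Li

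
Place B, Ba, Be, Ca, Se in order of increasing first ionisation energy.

Ba < Ca < B < Be < Se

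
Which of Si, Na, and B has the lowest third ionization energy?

The third ionization energy removes an electron from the +2 ion. For each element: Si²⁺ still has 2 valence electrons; Na²⁺ is already 1 electron into the core; B²⁺ still has 1 valence electron.
Pulling an electron out of a noble-gas core costs far more than removing a remaining valence electron, so Na sits at the high end of IE_3.
Valence configurations: Si²⁺ [Ne]3s², B²⁺ [He]2s¹.
Tabulated IE_3 (kJ/mol): Si 3232, Na 6910, B 3660.
Overall IE_3 order: Si < B < Na.

Si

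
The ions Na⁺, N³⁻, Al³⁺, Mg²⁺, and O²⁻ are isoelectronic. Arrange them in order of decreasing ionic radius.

All of these have 10 electrons, so size is governed by nuclear charge alone: the more protons, the stronger the pull on the same electron cloud, and the smaller the ion.
Nuclear charges: Al³⁺ (Z=13), Mg²⁺ (Z=12), Na⁺ (Z=11), O²⁻ (Z=8), N³⁻ (Z=7).
Largest to smallest: N³⁻ > O²⁻ > Na⁺ > Mg²⁺ > Al³⁺.

N³⁻ > O²⁻ > Na⁺ > Mg²⁺ > Al³⁺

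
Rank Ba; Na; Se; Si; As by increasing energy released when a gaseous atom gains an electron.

Ba < Na < As < Si < Se

Na is in period 3, group 1; Si is in period 3, group 14; As is in period 4, group 15; Se is in period 4, group 16; Ba is in period 6, group 2.
Electron affinity generally becomes more exothermic across a period toward the halogens and less exothermic down a group.
Neither a single period nor a single group — weigh both effects.
Na > Ba: the two effects oppose for this pair; the down-group effect wins (53 vs 14 kJ/mol).
As > Na: the two effects oppose for this pair; the across-period effect wins (78 vs 53 kJ/mol).
Si > As: the two effects oppose for this pair; the down-group effect wins (134 vs 78 kJ/mol).
Se > Si: period and group pull opposite ways; the across-period shift dominates (195 vs 134 kJ/mol).
Tabulated electron affinity (kJ/mol): Na 53, Si 134, As 78, Se 195, Ba 14.
So from lowest to highest: Ba < Na < As < Si < Se.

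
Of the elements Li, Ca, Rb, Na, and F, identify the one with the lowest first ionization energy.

Rb

First ionization energy rises across a period (greater Z_eff holds electrons more tightly) and falls down a group (valence electrons are farther from the nucleus).
These span different periods and groups, so the two trends combine.
Na > Rb: they share group 1; the group trend gives Na the larger value.
Li > Na: they share group 1; the group trend gives Li the larger value.
Ca > Li: the two effects oppose for this pair; the across-period effect wins (590 vs 520 kJ/mol).
F > Ca: relative to Ca, both the across-period and down-group shifts push F's first ionization energy up.
Approximate values (kJ/mol): Li 520, F 1681, Na 496, Ca 590, Rb 403.
The lowest first ionization energy among these belongs to Rb.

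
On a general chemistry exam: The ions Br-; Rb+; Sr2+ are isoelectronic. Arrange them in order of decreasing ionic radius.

Br-, Rb+, Sr2+

All of these have 36 electrons, so size is governed by nuclear charge alone: the more protons, the stronger the pull on the same electron cloud, and the smaller the ion.
Nuclear charges: Sr2+ (Z=38), Rb+ (Z=37), Br- (Z=35).
Largest to smallest: Br- > Rb+ > Sr2+.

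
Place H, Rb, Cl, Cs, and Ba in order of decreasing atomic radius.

Moving right in a period, electrons are added to the same shell under a stronger nuclear pull, so atoms get smaller; moving down, a new shell is opened and atoms get larger.
Here both period and group differ, so the two effects have to be weighed against each other.
Cl > H: period and group pull opposite ways; the down-group shift dominates (99 vs 32 pm).
Ba > Cl: both effects reinforce here, so Ba is clearly the larger of the two.
Rb > Ba: the two effects oppose for this pair; the across-period effect wins (210 vs 196 pm).
Cs > Rb: Cs sits below Rb in group 1, so the down-group effect alone puts Cs larger.
For reference (pm): H 32, Cl 99, Rb 210, Cs 232, Ba 196.
So from largest to smallest: Cs > Rb > Ba > Cl > H.

Cs > Rb > Ba > Cl > H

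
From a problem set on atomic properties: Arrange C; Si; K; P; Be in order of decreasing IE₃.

The third ionization energy removes an electron from the +2 ion. For each element: C²⁺ still has 2 valence electrons; Si²⁺ still has 2 valence electrons; K²⁺ is already 1 electron into the core; P²⁺ still has 3 valence electrons; Be²⁺ is the bare [He] core.
Usually core removal costs more than valence removal, but here the competition is close: a tightly held n=2 valence electron can cost more to remove than an n=3 core electron, so the actual values have to decide it.
Valence configurations: C²⁺ [He]2s², Si²⁺ [Ne]3s², P²⁺ [Ne]3s²3p¹.
P²⁺ loses a lone 3p electron whereas Si²⁺ must break into a filled 3s² pair, so IE_3(Si) > IE_3(P) even though P has the higher nuclear charge.
Tabulated IE_3 (kJ/mol): C 4620, Si 3232, K 4420, P 2914, Be 14849.
So the third ionization energies run P < Si < K < C < Be.

Be > C > K > Si > P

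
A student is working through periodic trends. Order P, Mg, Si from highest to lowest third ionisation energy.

Mg, Si, P

IE_3 is the cost of taking one more electron from the +2 cation: P²⁺ still has 3 valence electrons; Mg²⁺ is the bare [Ne] core; Si²⁺ still has 2 valence electrons.
Core electrons are held far more tightly than valence electrons, so Mg tops the IE_3 order.
Valence configurations: P²⁺ [Ne]3s²3p¹, Si²⁺ [Ne]3s².
P²⁺ loses a lone 3p electron whereas Si²⁺ must break into a filled 3s² pair, so IE_3(Si) > IE_3(P) even though P has the higher nuclear charge.
Tabulated IE_3 (kJ/mol): P 2914, Mg 7733, Si 3232.
Putting it together, IE_3: P < Si < Mg.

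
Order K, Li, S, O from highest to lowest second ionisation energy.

Li, O, K, S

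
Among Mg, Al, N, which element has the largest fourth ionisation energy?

Al

After 3 electrons have been removed, what remains? Mg³⁺ is already 1 electron into the core; Al³⁺ is the bare [Ne] core; N³⁺ still has 2 valence electrons.
Core electrons are held far more tightly than valence electrons, so Mg and Al top the IE_4 order.
Tabulated IE_4 (kJ/mol): Mg 10543, Al 11577, N 7475.
So the fourth ionization energies run N < Mg < Al.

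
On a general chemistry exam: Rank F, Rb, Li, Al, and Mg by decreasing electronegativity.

F > Al > Mg > Li > Rb

Li is in period 2, group 1; F is in period 2, group 17; Mg is in period 3, group 2; Al is in period 3, group 13; Rb is in period 5, group 1.
EN rises left→right (higher Z_eff, smaller atoms) and falls top→bottom (larger, more shielded atoms).
Neither a single period nor a single group — weigh both effects.
Li > Rb: they share group 1; the group trend gives Li the larger value.
Mg > Li: period and group pull opposite ways; the across-period shift dominates (1.31 vs 0.98).
Al > Mg: Al lies to the right of Mg in period 3, so the across-period effect alone puts Al higher.
F > Al: both effects reinforce here, so F is clearly the higher of the two.
Approximate values (Pauling): Li 0.98, F 3.98, Mg 1.31, Al 1.61, Rb 0.82.
So from highest to lowest: F > Al > Mg > Li > Rb.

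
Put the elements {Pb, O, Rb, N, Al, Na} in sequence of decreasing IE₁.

N, O, Pb, Al, Na, Rb

Across a period the outer electron is held more tightly (higher IE₁); down a group it sits in a higher shell, more shielded, and comes off more easily.
Here both period and group differ, so the two effects have to be weighed against each other.
Na > Rb: Na sits above Rb in group 1, so the down-group effect alone puts Na higher.
Al > Na: both are in period 3; the period trend gives Al the larger value.
Pb > Al: period and group pull opposite ways; the across-period shift dominates (716 vs 578 kJ/mol).
O > Pb: both effects reinforce here, so O is clearly the higher of the two.
N > O: this pair runs against the simple trend — see the exception note.
Note the exception: N has a higher first ionization energy than O, contrary to the simple trend — pairing an electron in O's 2p⁴ costs repulsion energy, so O ionizes more easily than half-filled N (2p³).
Approximate values (kJ/mol): N 1402, O 1314, Na 496, Al 578, Rb 403, Pb 716.
So from highest to lowest: N > O > Pb > Al > Na > Rb.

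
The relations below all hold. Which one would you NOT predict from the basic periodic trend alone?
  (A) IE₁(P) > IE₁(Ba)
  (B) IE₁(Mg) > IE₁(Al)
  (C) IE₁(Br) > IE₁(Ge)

(B)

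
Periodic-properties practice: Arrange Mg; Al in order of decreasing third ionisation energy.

Mg > Al

After 2 electrons have been removed, what remains? Mg²⁺ is the bare [Ne] core; Al²⁺ still has 1 valence electron.
Breaking into a closed-shell core is much more expensive than removing a leftover valence electron — Mg has the largest IE_3 here.
Tabulated IE_3 (kJ/mol): Mg 7733, Al 2745.
Hence IE_3: Al < Mg.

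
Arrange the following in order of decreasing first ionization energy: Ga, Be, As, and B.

Be is in period 2, group 2; B is in period 2, group 13; Ga is in period 4, group 13; As is in period 4, group 15.
Removing the outermost electron gets harder across a period and easier down a group.
Here both period and group differ, so the two effects have to be weighed against each other.
B > Ga: they share group 13; the group trend gives B the larger value.
Be > B: this pair runs against the simple trend — see the exception note.
As > Be: the two effects oppose for this pair; the across-period effect wins (947 vs 900 kJ/mol).
Note the exception: Be has a higher first ionization energy than B, contrary to the simple trend — removing B's lone 2p electron is easier than breaking Be's filled 2s².
Approximate values (kJ/mol): Be 900, B 801, Ga 579, As 947.
So from highest to lowest: As > Be > B > Ga.

As > Be > B > Ga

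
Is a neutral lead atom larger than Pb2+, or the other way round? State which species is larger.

Forming Pb2+ removes 2 electrons from Pb. Fewer electrons for the same nuclear charge means less shielding and a higher Z_eff on the remaining electrons.
A cation is smaller than its parent atom: Pb2+ < Pb.

Pb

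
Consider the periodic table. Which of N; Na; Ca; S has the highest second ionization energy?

Na

After 1 electron has been removed, what remains? N⁺ still has 4 valence electrons; Na⁺ is the bare [Ne] core; Ca⁺ still has 1 valence electron; S⁺ still has 5 valence electrons.
Pulling an electron out of a noble-gas core costs far more than removing a remaining valence electron, so Na sits at the high end of IE_2.
Valence configurations: N⁺ [He]2s²2p², Ca⁺ [Ar]4s¹, S⁺ [Ne]3s²3p³.
The numbers (kJ/mol): N 2856, Na 4562, Ca 1145, S 2252.
Overall IE_2 order: Ca < S < N < Na.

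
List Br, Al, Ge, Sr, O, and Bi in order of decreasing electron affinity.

O is in period 2, group 16; Al is in period 3, group 13; Ge is in period 4, group 14; Br is in period 4, group 17; Sr is in period 5, group 2; Bi is in period 6, group 15.
Adding an electron releases more energy for atoms nearer the top right (short of the noble gases).
Neither a single period nor a single group — weigh both effects.
Al > Sr: both effects reinforce here, so Al is clearly the higher of the two.
Bi > Al: the two effects oppose for this pair; the across-period effect wins (91 vs 42 kJ/mol).
Ge > Bi: the two effects oppose for this pair; the down-group effect wins (119 vs 91 kJ/mol).
O > Ge: relative to Ge, both the across-period and down-group shifts push O's electron affinity up.
Br > O: period and group pull opposite ways; the across-period shift dominates (325 vs 141 kJ/mol).
For reference (kJ/mol): O 141, Al 42, Ge 119, Br 325, Sr 5, Bi 91.
So from highest to lowest: Br > O > Ge > Bi > Al > Sr.

Br > O > Ge > Bi > Al > Sr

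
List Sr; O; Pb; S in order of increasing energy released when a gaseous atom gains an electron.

Sr < Pb < O < S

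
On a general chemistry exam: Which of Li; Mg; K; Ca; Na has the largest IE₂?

The second ionization energy removes an electron from the +1 ion. For each element: Li⁺ is the bare [He] core; Mg⁺ still has 1 valence electron; K⁺ is the bare [Ar] core; Ca⁺ still has 1 valence electron; Na⁺ is the bare [Ne] core.
Core electrons are held far more tightly than valence electrons, so K, Na and Li top the IE_2 order.
Valence configurations: Mg⁺ [Ne]3s¹, Ca⁺ [Ar]4s¹.
The numbers (kJ/mol): Li 7298, Mg 1451, K 3052, Ca 1145, Na 4562.
Hence IE_2: Ca < Mg < K < Na < Li.

Li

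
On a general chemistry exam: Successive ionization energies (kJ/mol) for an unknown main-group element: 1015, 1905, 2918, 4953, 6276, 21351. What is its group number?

Look for the largest jump between consecutive ionization energies: IE6/IE5 ≈ 3.4, far larger than any earlier ratio.
That jump marks the point where a core electron is being removed. So the atom has 5 valence electrons.
A main-group element with 5 valence electrons is in group 15.

Group 15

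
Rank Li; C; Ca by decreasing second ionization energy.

The second ionization energy removes an electron from the +1 ion. For each element: Li⁺ is the bare [He] core; C⁺ still has 3 valence electrons; Ca⁺ still has 1 valence electron.
Pulling an electron out of a noble-gas core costs far more than removing a remaining valence electron, so Li sits at the high end of IE_2.
Valence configurations: C⁺ [He]2s²2p¹, Ca⁺ [Ar]4s¹.
Approximate IE_2 values (kJ/mol): Li 7298, C 2353, Ca 1145.
So the second ionization energies run Ca < C < Li.

Li > C > Ca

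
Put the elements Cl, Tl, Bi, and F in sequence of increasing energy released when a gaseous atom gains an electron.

Tl, Bi, F, Cl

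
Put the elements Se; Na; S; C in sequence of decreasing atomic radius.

Na > Se > S > C

C is in period 2, group 14; Na is in period 3, group 1; S is in period 3, group 16; Se is in period 4, group 16.
Radius decreases left→right (rising Z_eff, same n) and increases top→bottom (higher n).
Neither a single period nor a single group — weigh both effects.
S > C: the two effects oppose for this pair; the down-group effect wins (103 vs 75 pm).
Se > S: they share group 16; the group trend gives Se the larger value.
Na > Se: the two effects oppose for this pair; the across-period effect wins (155 vs 116 pm).
For reference (pm): C 75, Na 155, S 103, Se 116.
So from largest to smallest: Na > Se > S > C.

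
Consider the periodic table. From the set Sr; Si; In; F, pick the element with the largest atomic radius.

Sr

F is in period 2, group 17; Si is in period 3, group 14; Sr is in period 5, group 2; In is in period 5, group 13.
Moving right in a period, electrons are added to the same shell under a stronger nuclear pull, so atoms get smaller; moving down, a new shell is opened and atoms get larger.
Neither a single period nor a single group — weigh both effects.
Si > F: both effects reinforce here, so Si is clearly the larger of the two.
In > Si: relative to Si, both the across-period and down-group shifts push In's atomic radius up.
Sr > In: Sr lies to the left of In in period 5, so the across-period effect alone puts Sr larger.
Approximate values (pm): F 64, Si 116, Sr 185, In 142.
The largest atomic radius among these belongs to Sr.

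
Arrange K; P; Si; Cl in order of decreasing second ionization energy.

IE_2 is the cost of taking one more electron from the +1 cation: K⁺ is the bare [Ar] core; P⁺ still has 4 valence electrons; Si⁺ still has 3 valence electrons; Cl⁺ still has 6 valence electrons.
Core electrons are held far more tightly than valence electrons, so K tops the IE_2 order.
Valence configurations: P⁺ [Ne]3s²3p², Si⁺ [Ne]3s²3p¹, Cl⁺ [Ne]3s²3p⁴.
Tabulated IE_2 (kJ/mol): K 3052, P 1907, Si 1577, Cl 2298.
Putting it together, IE_2: Si < P < Cl < K.

K, Cl, P, Si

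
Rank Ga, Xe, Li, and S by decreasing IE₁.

Xe > S > Ga > Li

Li is in period 2, group 1; S is in period 3, group 16; Ga is in period 4, group 13; Xe is in period 5, group 18.
IE₁ increases left→right with effective nuclear charge and decreases top→bottom as the valence shell moves farther out.
Neither a single period nor a single group — weigh both effects.
Ga > Li: the two effects oppose for this pair; the across-period effect wins (579 vs 520 kJ/mol).
S > Ga: both effects reinforce here, so S is clearly the higher of the two.
Xe > S: the two effects oppose for this pair; the across-period effect wins (1170 vs 1000 kJ/mol).
Tabulated first ionization energy (kJ/mol): Li 520, S 1000, Ga 579, Xe 1170.
So from highest to lowest: Xe > S > Ga > Li.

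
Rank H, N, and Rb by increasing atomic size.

H is in period 1, group 1; N is in period 2, group 15; Rb is in period 5, group 1.
Atomic radius shrinks across a period as nuclear charge pulls the same shell inward, and grows down a group as new shells are added.
Neither a single period nor a single group — weigh both effects.
N > H: period and group pull opposite ways; the down-group shift dominates (71 vs 32 pm).
Rb > N: both effects reinforce here, so Rb is clearly the larger of the two.
Tabulated atomic radius (pm): H 32, N 71, Rb 210.
So from smallest to largest: H < N < Rb.

H < N < Rb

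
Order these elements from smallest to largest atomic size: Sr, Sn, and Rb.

Rb is in period 5, group 1; Sr is in period 5, group 2; Sn is in period 5, group 14.
Across a period the added protons contract the valence shell; down a group each new principal shell makes the atom larger.
All lie in period 5, so atomic radius increases right to left.
So from smallest to largest: Sn < Sr < Rb.

Sn, Sr, Rb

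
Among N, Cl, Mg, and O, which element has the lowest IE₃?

Cl

IE_3 is the cost of taking one more electron from the +2 cation: N²⁺ still has 3 valence electrons; Cl²⁺ still has 5 valence electrons; Mg²⁺ is the bare [Ne] core; O²⁺ still has 4 valence electrons.
Core electrons are held far more tightly than valence electrons, so Mg tops the IE_3 order.
Valence configurations: N²⁺ [He]2s²2p¹, Cl²⁺ [Ne]3s²3p³, O²⁺ [He]2s²2p².
Tabulated IE_3 (kJ/mol): N 4578, Cl 3822, Mg 7733, O 5300.
Hence IE_3: Cl < N < O < Mg.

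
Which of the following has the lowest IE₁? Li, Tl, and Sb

Li

Across a period the outer electron is held more tightly (higher IE₁); down a group it sits in a higher shell, more shielded, and comes off more easily.
Here both period and group differ, so the two effects have to be weighed against each other.
Tl > Li: the two effects oppose for this pair; the across-period effect wins (589 vs 520 kJ/mol).
Sb > Tl: relative to Tl, both the across-period and down-group shifts push Sb's first ionization energy up.
For reference (kJ/mol): Li 520, Sb 831, Tl 589.
The lowest IE₁ among these belongs to Li.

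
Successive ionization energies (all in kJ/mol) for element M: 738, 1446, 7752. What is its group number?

Group 2

Look for the largest jump between consecutive ionization energies: IE3/IE2 ≈ 5.4, far larger than any earlier ratio.
That jump marks the point where a core electron is being removed. So the atom has 2 valence electrons.
A main-group element with 2 valence electrons is in group 2.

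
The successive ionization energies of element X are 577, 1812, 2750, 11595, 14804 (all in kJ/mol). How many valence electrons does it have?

3

Look for the largest jump between consecutive ionization energies: IE4/IE3 ≈ 4.2, far larger than any earlier ratio.
That jump marks the point where a core electron is being removed. So the atom has 3 valence electrons.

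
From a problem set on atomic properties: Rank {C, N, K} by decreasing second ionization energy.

K > N > C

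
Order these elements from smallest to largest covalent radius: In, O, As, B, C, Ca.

O, C, B, As, In, Ca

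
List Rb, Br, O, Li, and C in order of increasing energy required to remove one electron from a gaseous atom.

Rb < Li < C < Br < O

Li is in period 2, group 1; C is in period 2, group 14; O is in period 2, group 16; Br is in period 4, group 17; Rb is in period 5, group 1.
Removing the outermost electron gets harder across a period and easier down a group.
Neither a single period nor a single group — weigh both effects.
Li > Rb: they share group 1; the group trend gives Li the larger value.
C > Li: C lies to the right of Li in period 2, so the across-period effect alone puts C higher.
Br > C: the two effects oppose for this pair; the across-period effect wins (1140 vs 1086 kJ/mol).
O > Br: period and group pull opposite ways; the down-group shift dominates (1314 vs 1140 kJ/mol).
Approximate values (kJ/mol): Li 520, C 1086, O 1314, Br 1140, Rb 403.
So from lowest to highest: Rb < Li < C < Br < O.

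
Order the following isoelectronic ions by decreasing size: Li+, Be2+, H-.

H- > Li+ > Be2+

All of these have 2 electrons, so size is governed by nuclear charge alone: the more protons, the stronger the pull on the same electron cloud, and the smaller the ion.
Nuclear charges: Be2+ (Z=4), Li+ (Z=3), H- (Z=1).
Largest to smallest: H- > Li+ > Be2+.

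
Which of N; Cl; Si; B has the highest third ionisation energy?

IE_3 is the cost of taking one more electron from the +2 cation: N²⁺ still has 3 valence electrons; Cl²⁺ still has 5 valence electrons; Si²⁺ still has 2 valence electrons; B²⁺ still has 1 valence electron.
All are still removing valence electrons, so compare the +2 ions as you would atoms: IE_3 generally rises across a period (higher Z_eff) and falls down a group (larger shell), subject to the usual subshell exceptions.
Valence configurations: N²⁺ [He]2s²2p¹, Cl²⁺ [Ne]3s²3p³, Si²⁺ [Ne]3s², B²⁺ [He]2s¹.
Tabulated IE_3 (kJ/mol): N 4578, Cl 3822, Si 3232, B 3660.
Overall IE_3 order: Si < B < Cl < N.

N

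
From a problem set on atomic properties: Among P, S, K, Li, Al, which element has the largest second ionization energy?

Li

After 1 electron has been removed, what remains? P⁺ still has 4 valence electrons; S⁺ still has 5 valence electrons; K⁺ is the bare [Ar] core; Li⁺ is the bare [He] core; Al⁺ still has 2 valence electrons.
Core electrons are held far more tightly than valence electrons, so K and Li top the IE_2 order.
Valence configurations: P⁺ [Ne]3s²3p², S⁺ [Ne]3s²3p³, Al⁺ [Ne]3s².
Approximate IE_2 values (kJ/mol): P 1907, S 2252, K 3052, Li 7298, Al 1817.
Overall IE_2 order: Al < P < S < K < Li.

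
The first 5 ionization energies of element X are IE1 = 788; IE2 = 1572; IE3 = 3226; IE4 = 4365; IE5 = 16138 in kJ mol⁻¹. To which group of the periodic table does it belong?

Look for the largest jump between consecutive ionization energies: IE5/IE4 ≈ 3.7, far larger than any earlier ratio.
That jump marks the point where a core electron is being removed. So the atom has 4 valence electrons.
A main-group element with 4 valence electrons is in group 14.

Group 14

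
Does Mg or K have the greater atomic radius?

Moving right in a period, electrons are added to the same shell under a stronger nuclear pull, so atoms get smaller; moving down, a new shell is opened and atoms get larger.
Here both period and group differ, so the two effects have to be weighed against each other.
K > Mg: relative to Mg, both the across-period and down-group shifts push K's atomic radius up.
Tabulated atomic radius (pm): Mg 139, K 196.
So K has the greater atomic radius (K > Mg).

K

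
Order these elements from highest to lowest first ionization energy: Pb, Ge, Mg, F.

F is in period 2, group 17; Mg is in period 3, group 2; Ge is in period 4, group 14; Pb is in period 6, group 14.
Removing the outermost electron gets harder across a period and easier down a group.
These span different periods and groups, so the two trends combine.
Mg > Pb: the two effects oppose for this pair; the down-group effect wins (738 vs 716 kJ/mol).
Ge > Mg: the two effects oppose for this pair; the across-period effect wins (762 vs 738 kJ/mol).
F > Ge: relative to Ge, both the across-period and down-group shifts push F's first ionization energy up.
Approximate values (kJ/mol): F 1681, Mg 738, Ge 762, Pb 716.
So from highest to lowest: F > Ge > Mg > Pb.

F > Ge > Mg > Pb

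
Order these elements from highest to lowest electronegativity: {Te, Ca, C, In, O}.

O, C, Te, In, Ca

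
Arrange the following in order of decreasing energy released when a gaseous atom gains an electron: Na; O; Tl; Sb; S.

Electron affinity generally becomes more exothermic across a period toward the halogens and less exothermic down a group.
Here both period and group differ, so the two effects have to be weighed against each other.
Na > Tl: the two effects oppose for this pair; the down-group effect wins (53 vs 19 kJ/mol).
Sb > Na: the two effects oppose for this pair; the across-period effect wins (103 vs 53 kJ/mol).
O > Sb: relative to Sb, both the across-period and down-group shifts push O's electron affinity up.
S > O: this pair runs against the simple trend — see the exception note.
Note the exception: S has a higher electron affinity than O, contrary to the simple trend — the compact 2p subshell of O repels the added electron more than S's larger 3p does.
Tabulated electron affinity (kJ/mol): O 141, Na 53, S 200, Sb 103, Tl 19.
So from highest to lowest: S > O > Sb > Na > Tl.

S > O > Sb > Na > Tl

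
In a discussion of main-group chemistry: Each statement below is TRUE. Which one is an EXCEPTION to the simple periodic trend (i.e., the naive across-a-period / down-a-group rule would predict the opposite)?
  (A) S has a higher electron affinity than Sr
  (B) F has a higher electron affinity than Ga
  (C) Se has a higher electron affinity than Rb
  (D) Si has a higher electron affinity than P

(D)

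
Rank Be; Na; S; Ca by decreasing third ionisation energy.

Be, Na, Ca, S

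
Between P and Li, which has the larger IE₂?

After 1 electron has been removed, what remains? P⁺ still has 4 valence electrons; Li⁺ is the bare [He] core.
Breaking into a closed-shell core is much more expensive than removing a leftover valence electron — Li has the largest IE_2 here.
The numbers (kJ/mol): P 1907, Li 7298.
Hence IE_2: P < Li.

Li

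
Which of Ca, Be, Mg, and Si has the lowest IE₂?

Ca

The second ionization energy removes an electron from the +1 ion. For each element: Ca⁺ still has 1 valence electron; Be⁺ still has 1 valence electron; Mg⁺ still has 1 valence electron; Si⁺ still has 3 valence electrons.
All are still removing valence electrons, so compare the +1 ions as you would atoms: IE_2 generally rises across a period (higher Z_eff) and falls down a group (larger shell), subject to the usual subshell exceptions.
Valence configurations: Ca⁺ [Ar]4s¹, Be⁺ [He]2s¹, Mg⁺ [Ne]3s¹, Si⁺ [Ne]3s²3p¹.
Tabulated IE_2 (kJ/mol): Ca 1145, Be 1757, Mg 1451, Si 1577.
Overall IE_2 order: Ca < Mg < Si < Be.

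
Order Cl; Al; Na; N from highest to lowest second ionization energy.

Na > N > Cl > Al

The second ionization energy removes an electron from the +1 ion. For each element: Cl⁺ still has 6 valence electrons; Al⁺ still has 2 valence electrons; Na⁺ is the bare [Ne] core; N⁺ still has 4 valence electrons.
Core electrons are held far more tightly than valence electrons, so Na tops the IE_2 order.
Valence configurations: Cl⁺ [Ne]3s²3p⁴, Al⁺ [Ne]3s², N⁺ [He]2s²2p².
Tabulated IE_2 (kJ/mol): Cl 2298, Al 1817, Na 4562, N 2856.
So the second ionization energies run Al < Cl < N < Na.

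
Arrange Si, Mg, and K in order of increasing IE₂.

Consider each +1 ion: Si⁺ still has 3 valence electrons; Mg⁺ still has 1 valence electron; K⁺ is the bare [Ar] core.
Core electrons are held far more tightly than valence electrons, so K tops the IE_2 order.
Valence configurations: Si⁺ [Ne]3s²3p¹, Mg⁺ [Ne]3s¹.
Tabulated IE_2 (kJ/mol): Si 1577, Mg 1451, K 3052.
Hence IE_2: Mg < Si < K.

Mg < Si < K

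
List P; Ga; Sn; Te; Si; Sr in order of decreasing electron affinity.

Te, Si, Sn, P, Ga, Sr

Si is in period 3, group 14; P is in period 3, group 15; Ga is in period 4, group 13; Sr is in period 5, group 2; Sn is in period 5, group 14; Te is in period 5, group 16.
Electron affinity generally becomes more exothermic across a period toward the halogens and less exothermic down a group.
These span different periods and groups, so the two trends combine.
Ga > Sr: relative to Sr, both the across-period and down-group shifts push Ga's electron affinity up.
P > Ga: relative to Ga, both the across-period and down-group shifts push P's electron affinity up.
Sn > P: this pair runs against the simple trend — see the exception note.
Si > Sn: they share group 14; the group trend gives Si the larger value.
Te > Si: period and group pull opposite ways; the across-period shift dominates (190 vs 134 kJ/mol).
Note the exception: Sn has a higher electron affinity than P, contrary to the simple trend — adding an electron to P's half-filled np³ subshell costs electron-pairing energy.
Note the exception: Si has a higher electron affinity than P, contrary to the simple trend — adding an electron to P's half-filled 3p³ is unfavourable, so Si (3p²) has the more exothermic EA.
For reference (kJ/mol): Si 134, P 72, Ga 29, Sr 5, Sn 107, Te 190.
So from highest to lowest: Te > Si > Sn > P > Ga > Sr.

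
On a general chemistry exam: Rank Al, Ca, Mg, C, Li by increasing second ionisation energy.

Ca, Mg, Al, C, Li

The second ionization energy removes an electron from the +1 ion. For each element: Al⁺ still has 2 valence electrons; Ca⁺ still has 1 valence electron; Mg⁺ still has 1 valence electron; C⁺ still has 3 valence electrons; Li⁺ is the bare [He] core.
Breaking into a closed-shell core is much more expensive than removing a leftover valence electron — Li has the largest IE_2 here.
Valence configurations: Al⁺ [Ne]3s², Ca⁺ [Ar]4s¹, Mg⁺ [Ne]3s¹, C⁺ [He]2s²2p¹.
Approximate IE_2 values (kJ/mol): Al 1817, Ca 1145, Mg 1451, C 2353, Li 7298.
Putting it together, IE_2: Ca < Mg < Al < C < Li.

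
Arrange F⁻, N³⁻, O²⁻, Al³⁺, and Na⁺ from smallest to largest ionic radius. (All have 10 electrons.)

All of these have 10 electrons, so size is governed by nuclear charge alone: the more protons, the stronger the pull on the same electron cloud, and the smaller the ion.
Nuclear charges: Al³⁺ (Z=13), Na⁺ (Z=11), F⁻ (Z=9), O²⁻ (Z=8), N³⁻ (Z=7).
Smallest to largest: Al³⁺ < Na⁺ < F⁻ < O²⁻ < N³⁻.

Al³⁺ < Na⁺ < F⁻ < O²⁻ < N³⁻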